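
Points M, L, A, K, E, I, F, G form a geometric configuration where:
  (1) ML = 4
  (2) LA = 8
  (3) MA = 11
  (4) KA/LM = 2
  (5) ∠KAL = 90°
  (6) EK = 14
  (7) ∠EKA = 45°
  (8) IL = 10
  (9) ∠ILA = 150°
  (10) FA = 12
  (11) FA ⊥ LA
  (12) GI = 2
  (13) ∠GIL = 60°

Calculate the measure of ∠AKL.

From the given relations: KA = 2·LM = 2·4 = 8.
Step 1: By the law of cosines on triangle KAL: KL² = 8² + 8² − 2·8·8·cos(90°) = 128, so KL = 8·√2.
Step 2: By the inverse law of cosines on triangle AKL: cos(∠AKL) = (8² + (8·√2)² − 8²) / (2·8·8·√2) = 128/181.02 = 0.7071, so ∠AKL = 45°.

Therefore, the measure of angle ∠AKL = 45°.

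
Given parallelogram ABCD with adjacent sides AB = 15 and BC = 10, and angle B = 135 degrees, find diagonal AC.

Using the law of cosines:
d^2 = 15^2 + 10^2 - 2(15)(10)cos(135 degrees)
d^2 = 225 + 100 - 300*-sqrt(2)/2
d^2 = 150*sqrt(2) + 325
d = 5*sqrt(6*sqrt(2) + 13)

5*sqrt(6*sqrt(2) + 13)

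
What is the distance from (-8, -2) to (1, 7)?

The horizontal distance is |1 - -8| = 9 and the vertical distance is |7 - -2| = 9.
By the Pythagorean theorem, d = sqrt(9^2 + 9^2) = sqrt(162) = 9*sqrt(2).

9*sqrt(2)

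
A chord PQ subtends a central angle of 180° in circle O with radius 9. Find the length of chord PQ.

Drop a perpendicular from the center to the chord, bisecting both the chord and the central angle.
Each half-chord = r sin(θ/2) = 9 sin(90°).
The full chord = 2 × 9 × sin(90°) = 18.

18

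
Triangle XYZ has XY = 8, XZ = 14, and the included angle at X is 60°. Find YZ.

Law of cosines: YZ^2 = 8^2 + 14^2 - 2(8)(14)cos(60°) = 148, so YZ = 2*sqrt(37).

2*sqrt(37)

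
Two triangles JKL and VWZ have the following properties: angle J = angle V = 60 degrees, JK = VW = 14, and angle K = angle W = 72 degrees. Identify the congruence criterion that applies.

The given information provides:
angle J = angle V = 60 degrees, JK = VW = 14, and angle K = angle W = 72 degrees
This matches the ASA congruence theorem.
Two pairs of corresponding angles and the included side are equal (Angle-Side-Angle).

ASA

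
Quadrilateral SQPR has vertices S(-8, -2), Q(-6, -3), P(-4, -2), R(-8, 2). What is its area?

Shoelace: sum of cross terms = 20, Area = (1/2)|20| = 10

10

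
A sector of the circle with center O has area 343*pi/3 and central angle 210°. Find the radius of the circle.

r² = 360 × 343*pi/3 / (π × 210) = 196, so r = 14.

14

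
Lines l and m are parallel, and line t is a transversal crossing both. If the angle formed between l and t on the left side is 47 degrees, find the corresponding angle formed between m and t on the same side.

When a transversal crosses parallel lines, angles in the same position at each intersection are called corresponding angles.
These are always equal, so the answer is 47 degrees.

47 degrees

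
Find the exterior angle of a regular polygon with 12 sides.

Each exterior angle of a regular n-gon is 360 / n.
For n = 12: 360 / 12 = 30 degrees.

30 degrees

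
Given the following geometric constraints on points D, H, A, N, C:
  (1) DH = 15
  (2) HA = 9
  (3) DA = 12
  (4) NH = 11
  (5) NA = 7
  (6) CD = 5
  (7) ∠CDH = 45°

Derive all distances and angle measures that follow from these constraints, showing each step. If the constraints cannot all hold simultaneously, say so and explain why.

The constraints are consistent.

Step 1: From HD = 15, DC = 5, and ∠HDC = 45°, by the law of cosines:
  HC² = HD² + DC² - 2·HD·DC·cos(45°) = 225 + 25 - 106.1 = 143.9
  HC ≈ 12

Step 2: From DA = 12, DH = 15, AH = 9, by the inverse law of cosines:
  cos(∠ADH) = (DA² + DH² - AH²) / (2·DA·DH)
  ∠ADH = 36.87°

Step 3: From HA = 9, HD = 15, AD = 12, by the inverse law of cosines:
  cos(∠AHD) = (HA² + HD² - AD²) / (2·HA·HD)
  ∠AHD = 53.13°

Step 4: From HA = 9, HN = 11, AN = 7, by the inverse law of cosines:
  cos(∠AHN) = (HA² + HN² - AN²) / (2·HA·HN)
  ∠AHN = 39.4°

Step 5: From AD = 12, AH = 9, DH = 15, by the inverse law of cosines:
  cos(∠DAH) = (AD² + AH² - DH²) / (2·AD·AH)
  ∠DAH = 90°

Step 6: From AH = 9, AN = 7, HN = 11, by the inverse law of cosines:
  cos(∠HAN) = (AH² + AN² - HN²) / (2·AH·AN)
  ∠HAN = 85.9°

Step 7: From NA = 7, NH = 11, AH = 9, by the inverse law of cosines:
  cos(∠ANH) = (NA² + NH² - AH²) / (2·NA·NH)
  ∠ANH = 54.7°

Step 8: From HC = 12, HD = 15, CD = 5, by the inverse law of cosines:
  cos(∠CHD) = (HC² + HD² - CD²) / (2·HC·HD)
  ∠CHD = 17.14°

Step 9: From CD = 5, CH = 12, DH = 15, by the inverse law of cosines:
  cos(∠DCH) = (CD² + CH² - DH²) / (2·CD·CH)
  ∠DCH = 117.86°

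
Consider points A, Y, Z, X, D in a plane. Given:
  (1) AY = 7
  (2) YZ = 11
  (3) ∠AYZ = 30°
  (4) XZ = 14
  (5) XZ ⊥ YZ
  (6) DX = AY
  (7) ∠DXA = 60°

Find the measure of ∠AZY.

Step 1: By the law of cosines on triangle ZYA: ZA² = 11² + 7² − 2·11·7·cos(30°) = 36.63, so ZA ≈ 6.05.
Step 2: By the inverse law of cosines on triangle AZY: cos(∠AZY) = (6.05² + 11² − 7²) / (2·6.05·11) = 108.63/133.15 = 0.8158, so ∠AZY = 35.33°.

Therefore, the measure of angle ∠AZY = 35.33°.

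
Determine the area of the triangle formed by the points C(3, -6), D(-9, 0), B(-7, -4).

Using the Shoelace formula for a triangle:
Area = (1/2)|x0(y1 - y2) + x1(y2 - y0) + x2(y0 - y1)|
Area = (1/2)|3(0 - -4) + -9(-4 - -6) + -7(-6 - 0)|
Area = (1/2)|12 + -18 + 42|
Area = (1/2)|36|
Area = (1/2)(36)
Area = 18

18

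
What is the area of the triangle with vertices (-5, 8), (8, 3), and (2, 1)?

The Shoelace formula computes the area from vertex coordinates by summing cross products.
For vertices (-5,8), (8,3), (2,1):
Signed sum = -5*3 - 8*8 + 8*1 - 2*3 + 2*8 - -5*1
= -79 + 2 + 21 = -56
Area = (1/2)|-56| = 28.

28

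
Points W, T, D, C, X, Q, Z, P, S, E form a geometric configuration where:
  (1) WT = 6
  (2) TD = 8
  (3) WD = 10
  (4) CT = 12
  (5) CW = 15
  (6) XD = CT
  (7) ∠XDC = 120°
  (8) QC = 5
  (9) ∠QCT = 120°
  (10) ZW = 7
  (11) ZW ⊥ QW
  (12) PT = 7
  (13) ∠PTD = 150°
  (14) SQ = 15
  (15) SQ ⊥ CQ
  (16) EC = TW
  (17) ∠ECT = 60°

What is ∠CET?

From the given relations: EC = TW = 6.
Step 1: By the law of cosines on triangle ECT: ET² = 6² + 12² − 2·6·12·cos(60°) = 108, so ET = 6·√3.
Step 2: By the inverse law of cosines on triangle CET: cos(∠CET) = (6² + (6·√3)² − 12²) / (2·6·6·√3) = 0/124.71 = 0, so ∠CET = 90°.

Therefore, the measure of angle ∠CET = 90°.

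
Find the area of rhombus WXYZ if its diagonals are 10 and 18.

The diagonals of a rhombus divide it into four right triangles.
Each triangle has legs 10/ 2 = 5 and 18/2 = 9, so each has area (1/2)*5*9 = 45/2.
Four such triangles give total area = (d1 * d2) / 2 = 90.

90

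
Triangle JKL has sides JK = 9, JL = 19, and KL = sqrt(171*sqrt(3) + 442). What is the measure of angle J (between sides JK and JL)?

cos(J) = (9² + 19² - (sqrt(171*sqrt(3) + 442))²) / (2 × 9 × 19) = -sqrt(3)/2, so J = arccos(-sqrt(3)/2) = 150°.

150°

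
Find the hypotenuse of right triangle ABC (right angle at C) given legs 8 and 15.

AB = sqrt(8^2 + 15^2) = sqrt(289) = 17

17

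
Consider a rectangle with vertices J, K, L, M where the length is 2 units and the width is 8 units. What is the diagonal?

d = sqrt(2^2 + 8^2) = sqrt(68) = 2*sqrt(17)

2*sqrt(17)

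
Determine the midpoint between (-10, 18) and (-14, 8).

The midpoint is the point halfway along the segment.
Move half the horizontal distance: -10 + (-14 - -10)/2 = -10 + -4/2 = -12
Move half the vertical distance: 18 + (8 - 18)/2 = 18 + -10/2 = 13
Midpoint = (-12, 13)

(-12, 13)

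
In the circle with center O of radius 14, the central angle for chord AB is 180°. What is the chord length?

Chord length = 2r sin(θ/2)
= 2 × 14 × sin(180°/2)
= 2 × 14 × sin(90°)
= 28

28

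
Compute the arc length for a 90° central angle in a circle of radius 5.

Arc length = 2πr × θ/360
= 2π × 5 × 1/4
= 5*pi/2

5*pi/2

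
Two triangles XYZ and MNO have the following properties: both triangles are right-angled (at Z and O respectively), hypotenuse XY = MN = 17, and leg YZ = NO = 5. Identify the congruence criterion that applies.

The given information provides:
both triangles are right-angled (at Z and O respectively), hypotenuse XY = MN = 17, and leg YZ = NO = 5
This matches the HL congruence theorem.
The hypotenuse and one leg of two right triangles are equal (Hypotenuse-Leg).

HL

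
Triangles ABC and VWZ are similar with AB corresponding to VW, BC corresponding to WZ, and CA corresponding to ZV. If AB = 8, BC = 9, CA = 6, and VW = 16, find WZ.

Similar triangles have proportional sides. Setting up the proportion:
VW / AB = WZ / BC
16 / 8 = WZ / 9
WZ = 9 * 16 / 8 = 18.

18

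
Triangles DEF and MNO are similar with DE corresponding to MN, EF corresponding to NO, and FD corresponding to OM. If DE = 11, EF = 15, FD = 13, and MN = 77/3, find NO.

Similar triangles have proportional sides. Setting up the proportion:
MN / DE = NO / EF
77/3 / 11 = NO / 15
NO = 15 * 77/3 / 11 = 35.

35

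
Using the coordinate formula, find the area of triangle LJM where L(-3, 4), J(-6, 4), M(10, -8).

The Shoelace formula computes the area from vertex coordinates by summing cross products.
For vertices (-3,4), (-6,4), (10,-8):
Signed sum = -3*4 - -6*4 + -6*-8 - 10*4 + 10*4 - -3*-8
= 12 + 8 + 16 = 36
Area = (1/2)|36| = 18.

18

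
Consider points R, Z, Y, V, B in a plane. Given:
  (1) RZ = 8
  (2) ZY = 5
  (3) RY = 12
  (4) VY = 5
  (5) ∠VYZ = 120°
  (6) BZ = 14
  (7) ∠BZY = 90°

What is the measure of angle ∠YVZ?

Step 1: By the law of cosines on triangle VYZ: VZ² = 5² + 5² − 2·5·5·cos(120°) = 75, so VZ = 5·√3.
Step 2: By the inverse law of cosines on triangle YVZ: cos(∠YVZ) = (5² + (5·√3)² − 5²) / (2·5·5·√3) = 75/86.6 = 0.866, so ∠YVZ = 30°.

Therefore, the measure of angle ∠YVZ = 30°.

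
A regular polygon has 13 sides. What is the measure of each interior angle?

Each interior angle of a regular n-gon is (n - 2) * 180 / n.
For n = 13: (13 - 2) * 180 / 13 = 1980/13 = 1980/13 degrees.

1980/13 degrees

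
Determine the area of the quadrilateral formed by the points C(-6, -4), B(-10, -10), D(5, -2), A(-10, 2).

Shoelace: sum of cross terms = 132, Area = (1/2)|132| = 66

66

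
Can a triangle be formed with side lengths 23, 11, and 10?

No.
The triangle inequality is violated: 11 + 10 = 21 ≤ 23.
These lengths cannot form a triangle.

No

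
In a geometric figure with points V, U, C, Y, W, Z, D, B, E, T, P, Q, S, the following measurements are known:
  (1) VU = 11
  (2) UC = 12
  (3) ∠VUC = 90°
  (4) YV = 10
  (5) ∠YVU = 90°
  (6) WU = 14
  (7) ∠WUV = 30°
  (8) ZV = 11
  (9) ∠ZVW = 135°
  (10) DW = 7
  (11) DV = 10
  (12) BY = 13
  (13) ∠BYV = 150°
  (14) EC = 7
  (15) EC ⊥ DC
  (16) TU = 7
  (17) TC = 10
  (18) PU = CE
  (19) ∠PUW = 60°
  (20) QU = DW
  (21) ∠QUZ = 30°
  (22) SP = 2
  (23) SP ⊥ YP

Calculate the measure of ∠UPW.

From the given relations: PU = CE = 7.
Step 1: By the law of cosines on triangle PUW: PW² = 7² + 14² − 2·7·14·cos(60°) = 147, so PW = 7·√3.
Step 2: By the inverse law of cosines on triangle UPW: cos(∠UPW) = (7² + (7·√3)² − 14²) / (2·7·7·√3) = 0/169.74 = 0, so ∠UPW = 90°.

Therefore, the measure of angle ∠UPW = 90°.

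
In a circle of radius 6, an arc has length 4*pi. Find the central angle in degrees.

The full circumference is 2πr = 12*pi.
The arc is 4*pi / 12*pi = 1/3 of the full circle.
So the central angle = 1/3 × 360° = 120°.

120°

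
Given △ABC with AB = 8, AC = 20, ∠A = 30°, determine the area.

Area = (1/2) * AB * AC * sin(A)
Area = (1/2) * 8 * 20 * sin(30°)
Area = (1/2) * 8 * 20 * 1/2
Area = 40

40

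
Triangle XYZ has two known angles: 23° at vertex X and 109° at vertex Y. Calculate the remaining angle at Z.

By the triangle angle sum property, the three interior angles of any triangle add up to 180°.
We know angle X = 23° and angle Y = 109°, so their sum is 132°.
Therefore angle Z = 180° - 132° = 48°.

48 degrees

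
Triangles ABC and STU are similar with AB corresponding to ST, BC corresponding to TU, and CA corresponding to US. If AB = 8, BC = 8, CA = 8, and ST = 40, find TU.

Since the triangles are similar, the ratio of corresponding sides is constant.
Scale factor k = ST / AB = 40 / 8 = 5
TU = k * BC = 5 * 8 = 40

40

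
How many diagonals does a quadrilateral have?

Each of the 4 vertices connects to 1 non-adjacent vertices via diagonals.
Total connections = 4 × 1 = 4, but each diagonal is counted twice.
Number of diagonals = 4 / 2 = 2.

2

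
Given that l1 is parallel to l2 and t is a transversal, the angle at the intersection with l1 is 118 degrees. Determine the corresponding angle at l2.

When a transversal crosses parallel lines, angles in the same position at each intersection are called corresponding angles.
These are always equal, so the answer is 118 degrees.

118 degrees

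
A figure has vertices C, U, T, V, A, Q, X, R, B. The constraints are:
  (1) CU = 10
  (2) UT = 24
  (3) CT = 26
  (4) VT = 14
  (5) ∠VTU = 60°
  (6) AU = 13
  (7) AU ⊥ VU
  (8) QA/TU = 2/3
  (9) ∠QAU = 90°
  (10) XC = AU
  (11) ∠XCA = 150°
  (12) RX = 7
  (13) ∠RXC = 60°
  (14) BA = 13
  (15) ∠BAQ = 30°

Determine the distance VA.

Step 1: By the law of cosines on triangle UTV: UV² = 24² + 14² − 2·24·14·cos(60°) = 436, so UV = 2·√109.
Step 2: By the law of cosines on triangle VUA: VA² = (2·√109)² + 13² − 2·2·√109·13·cos(90°) = 605, so VA = 11·√5.

Therefore, the length of VA = 11·√5.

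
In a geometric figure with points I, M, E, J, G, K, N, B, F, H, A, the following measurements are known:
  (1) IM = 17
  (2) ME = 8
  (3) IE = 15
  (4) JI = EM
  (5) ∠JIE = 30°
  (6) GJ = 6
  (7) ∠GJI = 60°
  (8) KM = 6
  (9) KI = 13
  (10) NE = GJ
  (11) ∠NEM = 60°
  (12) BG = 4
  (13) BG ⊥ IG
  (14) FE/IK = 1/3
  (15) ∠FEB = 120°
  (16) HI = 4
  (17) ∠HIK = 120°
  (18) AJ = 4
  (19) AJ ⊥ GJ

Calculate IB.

From the given relations: JI = EM = 8.
Step 1: By the law of cosines on triangle GJI: GI² = 6² + 8² − 2·6·8·cos(60°) = 52, so GI = 2·√13.
Step 2: By the law of cosines on triangle IGB: IB² = (2·√13)² + 4² − 2·2·√13·4·cos(90°) = 68, so IB = 2·√17.

Therefore, the length of IB = 2·√17.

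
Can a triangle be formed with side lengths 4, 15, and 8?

No.
The triangle inequality is violated: 4 + 8 = 12 ≤ 15.
These lengths cannot form a triangle.

No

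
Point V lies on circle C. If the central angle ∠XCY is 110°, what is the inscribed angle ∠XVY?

Inscribed angle = 110° / 2 = 55° (inscribed angle theorem).

55°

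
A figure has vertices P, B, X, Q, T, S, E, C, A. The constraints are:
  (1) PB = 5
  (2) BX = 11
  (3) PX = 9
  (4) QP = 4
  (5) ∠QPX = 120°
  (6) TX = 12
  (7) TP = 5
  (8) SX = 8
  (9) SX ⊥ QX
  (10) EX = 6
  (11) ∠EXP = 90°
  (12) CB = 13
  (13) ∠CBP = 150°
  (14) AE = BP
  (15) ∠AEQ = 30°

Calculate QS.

Step 1: By the law of cosines on triangle XPQ: XQ² = 9² + 4² − 2·9·4·cos(120°) = 133, so XQ = √133.
Step 2: By the law of cosines on triangle QXS: QS² = √133² + 8² − 2·√133·8·cos(90°) = 197, so QS = √197.

Therefore, the length of QS = √197.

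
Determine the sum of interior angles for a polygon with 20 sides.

The sum of interior angles of an n-sided polygon is (n - 2) * 180.
For n = 20: (20 - 2) * 180 = 18 * 180 = 3240 degrees.

3240 degrees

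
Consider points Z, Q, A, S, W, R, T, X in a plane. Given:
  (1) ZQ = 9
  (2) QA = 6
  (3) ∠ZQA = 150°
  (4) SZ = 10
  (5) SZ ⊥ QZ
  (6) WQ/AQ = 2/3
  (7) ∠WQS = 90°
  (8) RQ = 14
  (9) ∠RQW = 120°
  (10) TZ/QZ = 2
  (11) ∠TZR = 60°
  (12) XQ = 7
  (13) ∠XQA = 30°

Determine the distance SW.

From the given relations: WQ = 2/3·AQ = 2/3·6 = 4.
Step 1: By the law of cosines on triangle SZQ: SQ² = 10² + 9² − 2·10·9·cos(90°) = 181, so SQ = √181.
Step 2: By the law of cosines on triangle SQW: SW² = √181² + 4² − 2·√181·4·cos(90°) = 197, so SW = √197.

Therefore, the length of SW = √197.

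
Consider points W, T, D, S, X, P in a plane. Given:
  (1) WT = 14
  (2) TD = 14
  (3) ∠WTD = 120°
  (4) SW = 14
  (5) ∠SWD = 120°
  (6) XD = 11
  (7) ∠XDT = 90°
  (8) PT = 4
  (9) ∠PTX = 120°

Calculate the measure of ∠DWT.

Step 1: By the law of cosines on triangle WTD: WD² = 14² + 14² − 2·14·14·cos(120°) = 588, so WD = 14·√3.
Step 2: By the inverse law of cosines on triangle DWT: cos(∠DWT) = ((14·√3)² + 14² − 14²) / (2·14·√3·14) = 588/678.96 = 0.866, so ∠DWT = 30°.

Therefore, the measure of angle ∠DWT = 30°.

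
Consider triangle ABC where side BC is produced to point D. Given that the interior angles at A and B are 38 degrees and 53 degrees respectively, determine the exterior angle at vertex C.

The interior angle at C is 180 - 38 - 53 = 89 degrees.
The exterior angle and interior angle at C are supplementary:
Exterior angle = 180 - 89 = 91 degrees.

91 degrees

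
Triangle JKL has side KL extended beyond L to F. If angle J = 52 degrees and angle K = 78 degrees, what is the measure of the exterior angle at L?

Exterior angle = 52 + 78 = 130 degrees (exterior angle theorem).

130 degrees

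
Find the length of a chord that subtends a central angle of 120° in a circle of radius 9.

Drop a perpendicular from the center to the chord, bisecting both the chord and the central angle.
Each half-chord = r sin(θ/2) = 9 sin(60°).
The full chord = 2 × 9 × sin(60°) = 9*sqrt(3).

9*sqrt(3)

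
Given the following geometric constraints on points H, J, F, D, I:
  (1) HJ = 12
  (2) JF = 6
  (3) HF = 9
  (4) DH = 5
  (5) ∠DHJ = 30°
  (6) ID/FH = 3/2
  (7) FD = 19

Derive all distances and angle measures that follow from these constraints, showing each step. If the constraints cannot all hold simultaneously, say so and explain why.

These constraints are not satisfiable: by the triangle inequality in triangle HFD, (3) HF = 9 and (4) DH = 5 force FD ≤ 9 + 5 = 14, but (7) says FD = 19. No planar figure meets all of them, so nothing further can be derived.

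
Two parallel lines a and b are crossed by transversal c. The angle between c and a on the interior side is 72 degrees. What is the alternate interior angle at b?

Alternate interior angles lie on opposite sides of the transversal, between the parallel lines.
By the alternate interior angle theorem, they are equal: 72 degrees.

72 degrees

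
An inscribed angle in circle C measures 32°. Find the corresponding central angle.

The inscribed angle theorem states that a central angle is always twice any inscribed angle that subtends the same arc.
Since the inscribed angle is 32°, the central angle = 2 × 32° = 64°.

64°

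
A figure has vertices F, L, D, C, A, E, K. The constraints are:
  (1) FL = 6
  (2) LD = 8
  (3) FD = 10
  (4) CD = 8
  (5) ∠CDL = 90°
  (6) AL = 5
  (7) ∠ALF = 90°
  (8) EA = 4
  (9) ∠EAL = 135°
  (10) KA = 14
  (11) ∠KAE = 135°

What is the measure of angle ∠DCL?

Step 1: By the law of cosines on triangle CDL: CL² = 8² + 8² − 2·8·8·cos(90°) = 128, so CL = 8·√2.
Step 2: By the inverse law of cosines on triangle DCL: cos(∠DCL) = (8² + (8·√2)² − 8²) / (2·8·8·√2) = 128/181.02 = 0.7071, so ∠DCL = 45°.

Therefore, the measure of angle ∠DCL = 45°.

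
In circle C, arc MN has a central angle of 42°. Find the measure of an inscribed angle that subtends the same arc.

Inscribed angle = 42° / 2 = 21° (inscribed angle theorem).

21°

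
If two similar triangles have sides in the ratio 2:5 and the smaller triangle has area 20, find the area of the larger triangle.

Area ratio = (2/5)^2 = 4/25. Area of the larger triangle = 20 * 25/4 = 125.

125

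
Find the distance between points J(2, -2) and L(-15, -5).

d = sqrt((-15 - 2)^2 + (-5 - -2)^2)
d = sqrt(-17^2 + -3^2)
d = sqrt(289 + 9)
d = sqrt(298)

sqrt(298)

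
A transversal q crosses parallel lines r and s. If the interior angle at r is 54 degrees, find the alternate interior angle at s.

Alternate interior angles formed by parallel lines and a transversal are equal.
The given angle is 54 degrees.
The alternate interior angle = 54 degrees.

54 degrees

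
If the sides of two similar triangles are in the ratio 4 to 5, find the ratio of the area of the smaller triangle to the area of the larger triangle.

The ratio of areas of similar triangles equals the square of the side ratio.
Side ratio = 4:5
Area ratio = (4/5)^2 = 16/25 = 16:25

16:25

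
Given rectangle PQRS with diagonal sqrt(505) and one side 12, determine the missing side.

b = sqrt(d^2 - a^2) = sqrt(505 - 144) = sqrt(361) = 19

19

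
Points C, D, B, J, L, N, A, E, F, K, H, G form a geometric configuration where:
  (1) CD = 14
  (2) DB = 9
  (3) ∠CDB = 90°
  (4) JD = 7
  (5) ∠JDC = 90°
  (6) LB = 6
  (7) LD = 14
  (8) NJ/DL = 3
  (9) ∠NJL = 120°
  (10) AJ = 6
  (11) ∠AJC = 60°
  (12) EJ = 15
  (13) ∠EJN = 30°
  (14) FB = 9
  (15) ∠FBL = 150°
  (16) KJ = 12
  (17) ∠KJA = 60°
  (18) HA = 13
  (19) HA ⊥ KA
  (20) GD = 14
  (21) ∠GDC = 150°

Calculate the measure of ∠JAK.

Step 1: By the law of cosines on triangle AJK: AK² = 6² + 12² − 2·6·12·cos(60°) = 108, so AK = 6·√3.
Step 2: By the inverse law of cosines on triangle JAK: cos(∠JAK) = (6² + (6·√3)² − 12²) / (2·6·6·√3) = 0/124.71 = 0, so ∠JAK = 90°.

Therefore, the measure of angle ∠JAK = 90°.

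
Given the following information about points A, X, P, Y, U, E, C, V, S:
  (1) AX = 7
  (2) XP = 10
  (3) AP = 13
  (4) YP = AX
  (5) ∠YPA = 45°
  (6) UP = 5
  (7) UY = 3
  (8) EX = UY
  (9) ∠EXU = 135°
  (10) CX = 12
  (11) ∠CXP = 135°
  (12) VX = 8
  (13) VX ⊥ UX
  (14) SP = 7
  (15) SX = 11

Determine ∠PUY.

From the given relations: YP = AX = 7.
Step 1: By the inverse law of cosines on triangle PUY: cos(∠PUY) = (5² + 3² − 7²) / (2·5·3) = -15/30 = -0.5, so ∠PUY = 120°.

Therefore, the measure of angle ∠PUY = 120°.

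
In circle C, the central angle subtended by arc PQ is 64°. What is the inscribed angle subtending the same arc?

An inscribed angle intercepts an arc from a point on the circle, while the central angle intercepts the same arc from the center.
The inscribed angle is always half the central angle: 64° / 2 = 32°.

32°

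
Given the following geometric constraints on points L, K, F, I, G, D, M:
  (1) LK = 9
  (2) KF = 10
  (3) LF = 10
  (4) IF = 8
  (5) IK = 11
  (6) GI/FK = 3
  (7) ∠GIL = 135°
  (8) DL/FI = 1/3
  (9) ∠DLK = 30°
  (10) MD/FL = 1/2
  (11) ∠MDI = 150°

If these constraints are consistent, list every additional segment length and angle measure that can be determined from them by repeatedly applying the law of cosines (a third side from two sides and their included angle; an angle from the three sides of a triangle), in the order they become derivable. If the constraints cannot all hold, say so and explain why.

The constraints are consistent. Derivable facts, in order:
After 1 step:
- KD ≈ 6.82
- ∠FIK = 61.12°
- ∠FKI = 44.47°
- ∠FKL = 63.26°
- ∠FLK = 63.26°
- ∠IFK = 74.41°
- ∠KFL = 53.49°
After 2 steps:
- ∠DKL = 11.27°
- ∠KDL = 138.73°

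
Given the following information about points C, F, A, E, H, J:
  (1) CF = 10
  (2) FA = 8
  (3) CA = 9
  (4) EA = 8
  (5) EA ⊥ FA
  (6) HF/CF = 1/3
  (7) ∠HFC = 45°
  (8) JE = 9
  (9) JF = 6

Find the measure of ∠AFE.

Step 1: By the law of cosines on triangle FAE: FE² = 8² + 8² − 2·8·8·cos(90°) = 128, so FE = 8·√2.
Step 2: By the inverse law of cosines on triangle AFE: cos(∠AFE) = (8² + (8·√2)² − 8²) / (2·8·8·√2) = 128/181.02 = 0.7071, so ∠AFE = 45°.

Therefore, the measure of angle ∠AFE = 45°.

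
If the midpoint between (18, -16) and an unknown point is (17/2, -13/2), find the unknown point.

Using the midpoint formula: M = ((x1 + x2)/2, (y1 + y2)/2)
We know M = (17/2, -13/2) and P = (18, -16)
For x: 17/2 = (18 + x2)/2, so x2 = 2*17/2 - 18 = -1
For y: -13/2 = (-16 + y2)/2, so y2 = 2*-13/2 - -16 = 3
S = (-1, 3)

(-1, 3)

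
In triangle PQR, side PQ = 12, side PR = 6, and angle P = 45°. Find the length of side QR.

Law of cosines: QR^2 = 12^2 + 6^2 - 2(12)(6)cos(45°) = 180 - 72*sqrt(2), so QR = 6*sqrt(5 - 2*sqrt(2)).

6*sqrt(5 - 2*sqrt(2))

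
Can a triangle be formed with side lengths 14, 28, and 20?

For three segments to close into a triangle, no single side can be as long as the other two combined.
The longest side is 28, and 14 + 20 = 34 > 28.
A triangle can be formed.

Yes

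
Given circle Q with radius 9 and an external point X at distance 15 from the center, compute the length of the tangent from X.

Let T be the point of tangency. Then QT ⊥ XT (radius ⊥ tangent).
In right triangle QTX: QX² = QT² + XT²
15² = 9² + XT²
XT² = 144, XT = 12

12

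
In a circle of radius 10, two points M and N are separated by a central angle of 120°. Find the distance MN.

Chord = 2(10) sin(60°) = 10*sqrt(3)

10*sqrt(3)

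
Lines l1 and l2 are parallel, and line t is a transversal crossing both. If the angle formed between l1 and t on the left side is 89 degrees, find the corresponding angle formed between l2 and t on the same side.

Corresponding angles are equal: 89 degrees.

89 degrees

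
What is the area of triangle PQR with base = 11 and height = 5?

Area = (1/2)(11)(5) = 55/2

55/2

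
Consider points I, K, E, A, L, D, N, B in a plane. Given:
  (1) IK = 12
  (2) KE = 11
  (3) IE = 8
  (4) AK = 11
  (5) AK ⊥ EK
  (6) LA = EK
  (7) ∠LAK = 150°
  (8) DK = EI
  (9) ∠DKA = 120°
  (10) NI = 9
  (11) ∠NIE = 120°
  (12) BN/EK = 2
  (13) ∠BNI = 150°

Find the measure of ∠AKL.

From the given relations: LA = EK = 11.
Step 1: By the law of cosines on triangle KAL: KL² = 11² + 11² − 2·11·11·cos(150°) = 451.58, so KL ≈ 21.25.
Step 2: By the inverse law of cosines on triangle AKL: cos(∠AKL) = (11² + 21.25² − 11²) / (2·11·21.25) = 451.58/467.51 = 0.9659, so ∠AKL = 15°.

Therefore, the measure of angle ∠AKL = 15°.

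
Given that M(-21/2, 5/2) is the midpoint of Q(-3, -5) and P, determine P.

Using the midpoint formula: M = ((x1 + x2)/2, (y1 + y2)/2)
We know M = (-21/2, 5/2) and Q = (-3, -5)
For x: -21/2 = (-3 + x2)/2, so x2 = 2*-21/2 - -3 = -18
For y: 5/2 = (-5 + y2)/2, so y2 = 2*5/2 - -5 = 10
P = (-18, 10)

(-18, 10)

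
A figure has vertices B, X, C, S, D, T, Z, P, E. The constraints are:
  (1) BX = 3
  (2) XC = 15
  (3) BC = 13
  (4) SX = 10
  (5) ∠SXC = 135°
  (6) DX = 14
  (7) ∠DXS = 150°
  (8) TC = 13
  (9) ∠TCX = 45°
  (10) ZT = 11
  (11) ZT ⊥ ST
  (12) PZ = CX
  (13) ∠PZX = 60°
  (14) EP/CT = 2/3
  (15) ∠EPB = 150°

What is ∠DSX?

Step 1: By the law of cosines on triangle SXD: SD² = 10² + 14² − 2·10·14·cos(150°) = 538.49, so SD ≈ 23.21.
Step 2: By the inverse law of cosines on triangle DSX: cos(∠DSX) = (23.21² + 10² − 14²) / (2·23.21·10) = 442.49/464.11 = 0.9534, so ∠DSX = 17.56°.

Therefore, the measure of angle ∠DSX = 17.56°.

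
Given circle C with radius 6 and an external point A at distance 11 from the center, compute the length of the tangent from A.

tangent = √(d² - r²) = √(11² - 6²) = √(121 - 36) = √85 = sqrt(85)

sqrt(85)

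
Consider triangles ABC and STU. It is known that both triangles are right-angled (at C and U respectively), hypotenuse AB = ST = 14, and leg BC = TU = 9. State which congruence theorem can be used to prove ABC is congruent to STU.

The given information provides:
both triangles are right-angled (at C and U respectively), hypotenuse AB = ST = 14, and leg BC = TU = 9
This matches the HL congruence theorem.
The hypotenuse and one leg of two right triangles are equal (Hypotenuse-Leg).

HL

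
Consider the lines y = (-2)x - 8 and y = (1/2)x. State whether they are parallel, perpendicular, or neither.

Slope of line 1: m1 = -2
Slope of line 2: m2 = 1/2
m1 * m2 = (-2) * (1/2) = -1 = -1, so the lines are perpendicular.

Perpendicular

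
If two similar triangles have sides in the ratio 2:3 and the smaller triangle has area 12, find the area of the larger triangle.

Area ratio = (2/3)^2 = 4/9. Area of the larger triangle = 12 * 9/4 = 27.

27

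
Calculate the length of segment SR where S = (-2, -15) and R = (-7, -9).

d = sqrt((-7 - -2)^2 + (-9 - -15)^2)
d = sqrt(-5^2 + 6^2)
d = sqrt(25 + 36)
d = sqrt(61)

sqrt(61)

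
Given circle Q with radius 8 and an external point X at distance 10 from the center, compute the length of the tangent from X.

The tangent, radius, and line from the external point to the center form a right triangle.
The right angle is where the tangent meets the radius.
By the Pythagorean theorem: tangent² + 8² = 10²
tangent² = 100 - 64 = 36
tangent = 6

6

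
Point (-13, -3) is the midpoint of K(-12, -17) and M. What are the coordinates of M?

Using the midpoint formula: M = ((x1 + x2)/2, (y1 + y2)/2)
We know M = (-13, -3) and K = (-12, -17)
For x: -13 = (-12 + x2)/2, so x2 = 2*-13 - -12 = -14
For y: -3 = (-17 + y2)/2, so y2 = 2*-3 - -17 = 11
M = (-14, 11)

(-14, 11)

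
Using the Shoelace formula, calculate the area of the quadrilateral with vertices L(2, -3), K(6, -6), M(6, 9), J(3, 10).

Using the Shoelace formula for a quadrilateral (vertices in order):
Area = (1/2)|sum of (x_i * y_(i+1) - x_(i+1) * y_i)|
Terms: (2*-6 - 6*-3) = 6, (6*9 - 6*-6) = 90, (6*10 - 3*9) = 33, (3*-3 - 2*10) = -29
Sum = 100
Area = (1/2)(100) = 50

50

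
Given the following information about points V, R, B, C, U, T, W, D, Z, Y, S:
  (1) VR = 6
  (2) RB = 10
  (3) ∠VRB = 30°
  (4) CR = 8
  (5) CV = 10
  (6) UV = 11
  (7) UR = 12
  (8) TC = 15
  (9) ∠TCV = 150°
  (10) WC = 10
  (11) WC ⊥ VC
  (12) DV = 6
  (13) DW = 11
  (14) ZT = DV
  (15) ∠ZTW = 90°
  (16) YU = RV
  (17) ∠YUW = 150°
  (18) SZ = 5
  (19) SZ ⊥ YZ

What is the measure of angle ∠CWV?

Step 1: By the law of cosines on triangle WCV: WV² = 10² + 10² − 2·10·10·cos(90°) = 200, so WV = 10·√2.
Step 2: By the inverse law of cosines on triangle CWV: cos(∠CWV) = (10² + (10·√2)² − 10²) / (2·10·10·√2) = 200/282.84 = 0.7071, so ∠CWV = 45°.

Therefore, the measure of angle ∠CWV = 45°.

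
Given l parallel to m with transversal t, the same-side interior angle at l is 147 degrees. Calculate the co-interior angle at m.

Co-interior angles (same-side interior) formed by parallel lines and a transversal are supplementary (sum to 180 degrees).
The given angle is 147 degrees.
The co-interior angle = 180 - 147 = 33 degrees.

33 degrees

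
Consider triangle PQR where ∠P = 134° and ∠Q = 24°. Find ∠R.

The interior angles sum to 180°: angle R = 180 - 134 - 24 = 22°.
The triangle is obtuse (angles 134°, 24°, 22°).

22 degrees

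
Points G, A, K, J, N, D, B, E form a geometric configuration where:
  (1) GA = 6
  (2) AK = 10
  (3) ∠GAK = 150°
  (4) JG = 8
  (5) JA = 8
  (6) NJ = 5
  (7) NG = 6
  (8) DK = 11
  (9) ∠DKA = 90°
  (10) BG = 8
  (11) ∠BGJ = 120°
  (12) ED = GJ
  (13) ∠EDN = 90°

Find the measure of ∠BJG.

Step 1: By the law of cosines on triangle JGB: JB² = 8² + 8² − 2·8·8·cos(120°) = 192, so JB = 8·√3.
Step 2: By the inverse law of cosines on triangle BJG: cos(∠BJG) = ((8·√3)² + 8² − 8²) / (2·8·√3·8) = 192/221.7 = 0.866, so ∠BJG = 30°.

Therefore, the measure of angle ∠BJG = 30°.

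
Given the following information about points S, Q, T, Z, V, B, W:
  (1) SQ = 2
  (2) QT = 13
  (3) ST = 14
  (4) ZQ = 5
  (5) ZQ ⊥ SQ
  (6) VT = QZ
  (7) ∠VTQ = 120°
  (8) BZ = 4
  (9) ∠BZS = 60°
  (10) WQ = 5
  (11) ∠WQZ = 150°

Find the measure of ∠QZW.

Step 1: By the law of cosines on triangle ZQW: ZW² = 5² + 5² − 2·5·5·cos(150°) = 93.3, so ZW ≈ 9.66.
Step 2: By the inverse law of cosines on triangle QZW: cos(∠QZW) = (5² + 9.66² − 5²) / (2·5·9.66) = 93.3/96.59 = 0.9659, so ∠QZW = 15°.

Therefore, the measure of angle ∠QZW = 15°.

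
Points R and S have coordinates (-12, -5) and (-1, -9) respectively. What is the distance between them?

d = sqrt((11)^2 + (-4)^2) = sqrt(137)

sqrt(137)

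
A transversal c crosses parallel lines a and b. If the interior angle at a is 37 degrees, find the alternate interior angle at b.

Alternate interior angles are equal: 37 degrees.

37 degrees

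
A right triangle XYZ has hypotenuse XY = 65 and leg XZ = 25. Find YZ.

YZ = sqrt(65^2 - 25^2) = sqrt(3600) = 60

60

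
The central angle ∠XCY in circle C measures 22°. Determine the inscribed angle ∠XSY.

An inscribed angle intercepts an arc from a point on the circle, while the central angle intercepts the same arc from the center.
The inscribed angle is always half the central angle: 22° / 2 = 11°.

11°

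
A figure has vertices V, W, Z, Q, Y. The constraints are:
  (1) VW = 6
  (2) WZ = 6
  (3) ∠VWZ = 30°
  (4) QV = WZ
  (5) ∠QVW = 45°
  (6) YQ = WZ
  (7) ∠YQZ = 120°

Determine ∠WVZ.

Step 1: By the law of cosines on triangle VWZ: VZ² = 6² + 6² − 2·6·6·cos(30°) = 9.65, so VZ ≈ 3.11.
Step 2: By the inverse law of cosines on triangle WVZ: cos(∠WVZ) = (6² + 3.11² − 6²) / (2·6·3.11) = 9.65/37.27 = 0.2588, so ∠WVZ = 75°.

Therefore, the measure of angle ∠WVZ = 75°.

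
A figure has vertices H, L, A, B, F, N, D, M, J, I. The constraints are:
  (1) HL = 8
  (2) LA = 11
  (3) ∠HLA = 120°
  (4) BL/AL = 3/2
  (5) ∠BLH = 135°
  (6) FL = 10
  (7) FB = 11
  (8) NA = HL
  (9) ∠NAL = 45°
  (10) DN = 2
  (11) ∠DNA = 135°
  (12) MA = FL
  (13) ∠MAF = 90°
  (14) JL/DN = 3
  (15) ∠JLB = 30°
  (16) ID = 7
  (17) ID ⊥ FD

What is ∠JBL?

From the given relations: BL = 3/2·AL = 3/2·11 ≈ 16.5; JL = 3·DN = 3·2 = 6.
Step 1: By the law of cosines on triangle BLJ: BJ² = 16.5² + 6² − 2·16.5·6·cos(30°) = 136.78, so BJ ≈ 11.7.
Step 2: By the inverse law of cosines on triangle JBL: cos(∠JBL) = (11.7² + 16.5² − 6²) / (2·11.7·16.5) = 373.03/385.94 = 0.9665, so ∠JBL = 14.86°.

Therefore, the measure of angle ∠JBL = 14.86°.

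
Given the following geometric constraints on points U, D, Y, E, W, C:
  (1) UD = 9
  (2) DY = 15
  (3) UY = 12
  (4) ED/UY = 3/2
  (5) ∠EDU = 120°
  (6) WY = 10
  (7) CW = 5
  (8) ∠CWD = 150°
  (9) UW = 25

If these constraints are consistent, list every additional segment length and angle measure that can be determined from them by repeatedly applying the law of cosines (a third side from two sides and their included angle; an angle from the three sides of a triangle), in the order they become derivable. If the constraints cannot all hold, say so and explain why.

These constraints are not satisfiable: by the triangle inequality in triangle YUW, (3) UY = 12 and (6) WY = 10 force UW ≤ 12 + 10 = 22, but (9) says UW = 25. No planar figure meets all of them, so nothing further can be derived.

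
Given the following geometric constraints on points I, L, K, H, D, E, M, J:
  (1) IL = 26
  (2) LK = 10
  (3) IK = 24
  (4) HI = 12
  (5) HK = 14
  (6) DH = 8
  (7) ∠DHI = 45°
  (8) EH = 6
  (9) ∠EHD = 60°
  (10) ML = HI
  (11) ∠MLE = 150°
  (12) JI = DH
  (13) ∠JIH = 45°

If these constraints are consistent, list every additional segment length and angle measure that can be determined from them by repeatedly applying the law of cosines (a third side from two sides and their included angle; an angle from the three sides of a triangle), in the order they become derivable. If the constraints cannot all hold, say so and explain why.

The constraints are consistent. Derivable facts, in order:
After 1 step:
- DE = 2·√13
- HJ ≈ 8.5
- ID ≈ 8.5
- ∠HIK = 24.53°
- ∠HKI = 20.85°
- ∠IHK = 134.62°
- ∠IKL = 90°
- ∠ILK = 67.38°
- ∠KIL = 22.62°
After 2 steps:
- ∠DEH = 73.9°
- ∠DIH = 41.73°
- ∠EDH = 46.1°
- ∠HDI = 93.27°
- ∠HJI = 93.27°
- ∠IHJ = 41.73°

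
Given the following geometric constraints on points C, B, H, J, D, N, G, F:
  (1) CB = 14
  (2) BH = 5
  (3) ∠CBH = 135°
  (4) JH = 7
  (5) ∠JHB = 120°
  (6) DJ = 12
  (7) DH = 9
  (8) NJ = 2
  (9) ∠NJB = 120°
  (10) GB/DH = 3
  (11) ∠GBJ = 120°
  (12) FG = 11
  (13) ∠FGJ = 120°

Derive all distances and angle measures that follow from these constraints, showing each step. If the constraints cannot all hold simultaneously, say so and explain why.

The constraints are consistent.

From the given relations:
  GB = 3·DH = 3·9 = 27

Step 1: From CB = 14, BH = 5, and ∠CBH = 135°, by the law of cosines:
  CH² = CB² + BH² - 2·CB·BH·cos(135°) = 196 + 25 + 98.99 = 320
  CH ≈ 17.89

Step 2: From BH = 5, HJ = 7, and ∠BHJ = 120°, by the law of cosines:
  BJ² = BH² + HJ² - 2·BH·HJ·cos(120°) = 25 + 49 + 35 = 109
  BJ = √109

Step 3: From HD = 9, HJ = 7, DJ = 12, by the inverse law of cosines:
  cos(∠DHJ) = (HD² + HJ² - DJ²) / (2·HD·HJ)
  ∠DHJ = 96.38°

Step 4: From JD = 12, JH = 7, DH = 9, by the inverse law of cosines:
  cos(∠DJH) = (JD² + JH² - DH²) / (2·JD·JH)
  ∠DJH = 48.19°

Step 5: From DH = 9, DJ = 12, HJ = 7, by the inverse law of cosines:
  cos(∠HDJ) = (DH² + DJ² - HJ²) / (2·DH·DJ)
  ∠HDJ = 35.43°

Step 6: From BJ = √109, JN = 2, and ∠BJN = 120°, by the law of cosines:
  BN² = BJ² + JN² - 2·BJ·JN·cos(120°) = 109 + 4 + 20.88 = 133.9
  BN ≈ 11.57

Step 7: From JB = √109, BG = 27, and ∠JBG = 120°, by the law of cosines:
  JG² = JB² + BG² - 2·JB·BG·cos(120°) = 109 + 729 + 281.9 = 1120
  JG ≈ 33.46

Step 8: From CB = 14, CH = 17.89, BH = 5, by the inverse law of cosines:
  cos(∠BCH) = (CB² + CH² - BH²) / (2·CB·CH)
  ∠BCH = 11.4°

Step 9: From BH = 5, BJ = √109, HJ = 7, by the inverse law of cosines:
  cos(∠HBJ) = (BH² + BJ² - HJ²) / (2·BH·BJ)
  ∠HBJ = 35.5°

Step 10: From HB = 5, HC = 17.89, BC = 14, by the inverse law of cosines:
  cos(∠BHC) = (HB² + HC² - BC²) / (2·HB·HC)
  ∠BHC = 33.6°

Step 11: From JB = √109, JH = 7, BH = 5, by the inverse law of cosines:
  cos(∠BJH) = (JB² + JH² - BH²) / (2·JB·JH)
  ∠BJH = 24.5°

Step 12: From JG = 33.46, GF = 11, and ∠JGF = 120°, by the law of cosines:
  JF² = JG² + GF² - 2·JG·GF·cos(120°) = 1120 + 121 + 368.1 = 1609
  JF ≈ 40.11

Step 13: From BJ = √109, BN = 11.57, JN = 2, by the inverse law of cosines:
  cos(∠JBN) = (BJ² + BN² - JN²) / (2·BJ·BN)
  ∠JBN = 8.61°

Step 14: From JB = √109, JG = 33.46, BG = 27, by the inverse law of cosines:
  cos(∠BJG) = (JB² + JG² - BG²) / (2·JB·JG)
  ∠BJG = 44.32°

Step 15: From NB = 11.57, NJ = 2, BJ = √109, by the inverse law of cosines:
  cos(∠BNJ) = (NB² + NJ² - BJ²) / (2·NB·NJ)
  ∠BNJ = 51.39°

Step 16: From GB = 27, GJ = 33.46, BJ = √109, by the inverse law of cosines:
  cos(∠BGJ) = (GB² + GJ² - BJ²) / (2·GB·GJ)
  ∠BGJ = 15.68°

Step 17: From JF = 40.11, JG = 33.46, FG = 11, by the inverse law of cosines:
  cos(∠FJG) = (JF² + JG² - FG²) / (2·JF·JG)
  ∠FJG = 13.74°

Step 18: From FG = 11, FJ = 40.11, GJ = 33.46, by the inverse law of cosines:
  cos(∠GFJ) = (FG² + FJ² - GJ²) / (2·FG·FJ)
  ∠GFJ = 46.26°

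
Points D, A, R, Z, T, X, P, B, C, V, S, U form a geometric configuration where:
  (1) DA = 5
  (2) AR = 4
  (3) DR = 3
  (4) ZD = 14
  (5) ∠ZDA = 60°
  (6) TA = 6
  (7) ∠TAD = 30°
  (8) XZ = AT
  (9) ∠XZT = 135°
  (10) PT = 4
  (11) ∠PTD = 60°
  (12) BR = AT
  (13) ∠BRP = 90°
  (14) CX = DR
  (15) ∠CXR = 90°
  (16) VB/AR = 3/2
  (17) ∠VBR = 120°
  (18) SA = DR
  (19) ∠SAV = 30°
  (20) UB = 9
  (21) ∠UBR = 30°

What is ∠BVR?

From the given relations: VB = 3/2·AR = 3/2·4 = 6; BR = AT = 6.
Step 1: By the law of cosines on triangle VBR: VR² = 6² + 6² − 2·6·6·cos(120°) = 108, so VR = 6·√3.
Step 2: By the inverse law of cosines on triangle BVR: cos(∠BVR) = (6² + (6·√3)² − 6²) / (2·6·6·√3) = 108/124.71 = 0.866, so ∠BVR = 30°.

Therefore, the measure of angle ∠BVR = 30°.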